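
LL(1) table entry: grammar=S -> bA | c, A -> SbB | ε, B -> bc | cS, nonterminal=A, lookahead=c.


For [A, c]: 'c' ∈ FIRST(SbB)
Entry: A -> SbB


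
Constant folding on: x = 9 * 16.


9 * 16 = 144 at compile time
Optimized: x = 144


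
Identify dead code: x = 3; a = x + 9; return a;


x is read by a's definition; a is returned
No dead code


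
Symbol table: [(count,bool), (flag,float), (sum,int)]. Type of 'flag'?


Lookup 'flag' → type float


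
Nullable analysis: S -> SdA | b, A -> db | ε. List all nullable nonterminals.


A nonterminal is nullable iff some alternative derives ε (directly, or every symbol in it is nullable)
Nullable: {A}


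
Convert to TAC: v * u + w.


Break into single-operator statements:
t1 = v * u
t2 = t1 + w


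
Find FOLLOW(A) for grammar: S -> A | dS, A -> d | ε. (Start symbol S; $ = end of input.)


$ ∈ FOLLOW(S). For each A -> αBβ: add FIRST(β)\{ε} to FOLLOW(B); if β nullable, add FOLLOW(A).
FOLLOW(A) = {$}


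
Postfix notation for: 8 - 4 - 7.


Left to right (same or higher precedence on left)
Postfix: 8 4 - 7 -


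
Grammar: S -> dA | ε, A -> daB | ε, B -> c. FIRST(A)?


Per alternative of A: FIRST(daB) = {d}; FIRST(ε) = {ε}
FIRST(A) = {d, ε}


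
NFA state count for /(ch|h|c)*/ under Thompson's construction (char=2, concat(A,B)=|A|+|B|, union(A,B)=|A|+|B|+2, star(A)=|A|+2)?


Syntax tree has 4 char leaf(s), 2 union(s), 1 star(s)
chars contribute 4×2 = 8; each union adds +2; each star adds +2
Total: 8 + 4 + 2 = 14 states


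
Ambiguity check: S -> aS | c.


right-linear, alternatives start with distinct terminals 'a' vs 'c': unique leftmost derivation
Unambiguous


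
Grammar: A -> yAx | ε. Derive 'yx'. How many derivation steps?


Derivation: A => yAx => yx
Steps: 2


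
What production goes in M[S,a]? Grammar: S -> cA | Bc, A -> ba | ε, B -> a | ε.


For [S, a]: 'a' ∈ FIRST(Bc)
Entry: S -> Bc


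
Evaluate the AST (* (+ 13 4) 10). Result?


Evaluate inner: (+ 13 4) = 17
Evaluate root: (* 17 10) = 170
Result: 170


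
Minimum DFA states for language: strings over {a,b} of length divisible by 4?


Track length mod 4: states 0..3, accept at 0
Minimal DFA: 4 states


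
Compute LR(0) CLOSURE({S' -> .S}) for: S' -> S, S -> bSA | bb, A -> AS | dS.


Start: S' -> .S
For each item with dot before a nonterminal B, add B -> .γ for every B-production
Closure: [S' -> .S, S -> .bSA, S -> .bb]


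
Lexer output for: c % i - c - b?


Scan left to right, longest-match per lexeme
Tokens: ID(c), OP(%), ID(i), OP(-), ID(c), OP(-), ID(b)


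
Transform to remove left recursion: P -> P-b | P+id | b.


Left-recursive alternatives: P-b, P+id; non-recursive: b
Introduce P': P -> bP', P' -> -bP' | +idP' | ε


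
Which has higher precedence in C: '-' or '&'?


'-' is additive (level 9); '&' is bitwise AND (level 5)
Higher level binds tighter
'-' has higher precedence than '&'


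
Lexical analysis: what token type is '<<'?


Pattern: operator symbol
Type: OPERATOR


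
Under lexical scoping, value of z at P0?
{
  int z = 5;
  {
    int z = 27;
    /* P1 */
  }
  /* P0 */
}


z declared in the same block as P0
z = 5


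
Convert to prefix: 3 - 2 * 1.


'*' binds tighter: tree is (- 3 (* 2 1))
Prefix: - 3 * 2 1


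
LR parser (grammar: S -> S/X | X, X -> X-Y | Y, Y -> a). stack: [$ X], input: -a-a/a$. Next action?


shift '-' to continue X -> X-Y
Action: shift


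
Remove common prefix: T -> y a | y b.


Common prefix: 'y'
Factored: T -> y T', T' -> a | b


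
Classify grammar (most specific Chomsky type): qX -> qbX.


LHS has context (more than one symbol) and |LHS| ≤ |RHS|
Classification: Type 1 (Context-Sensitive)


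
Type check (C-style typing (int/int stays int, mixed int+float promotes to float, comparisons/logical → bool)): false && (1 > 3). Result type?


Operand types: bool && bool
Rule: logical operators take bool operands and yield bool
Result type: bool


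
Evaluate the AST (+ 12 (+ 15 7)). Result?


Evaluate inner: (+ 15 7) = 22
Evaluate root: (+ 12 22) = 34
Result: 34


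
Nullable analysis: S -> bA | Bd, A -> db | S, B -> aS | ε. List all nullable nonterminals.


A nonterminal is nullable iff some alternative derives ε (directly, or every symbol in it is nullable)
Nullable: {B}


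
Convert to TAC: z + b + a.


Break into single-operator statements:
t1 = z + b
t2 = t1 + a


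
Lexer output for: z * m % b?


Scan left to right, longest-match per lexeme
Tokens: ID(z), OP(*), ID(m), OP(%), ID(b)


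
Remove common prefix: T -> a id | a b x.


Common prefix: 'a'
Factored: T -> a T', T' -> id | b x


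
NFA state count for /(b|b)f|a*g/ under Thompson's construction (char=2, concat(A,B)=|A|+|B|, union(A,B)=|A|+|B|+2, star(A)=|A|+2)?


Syntax tree has 5 char leaf(s), 2 union(s), 1 star(s)
chars contribute 5×2 = 10; each union adds +2; each star adds +2
Total: 10 + 4 + 2 = 16 states


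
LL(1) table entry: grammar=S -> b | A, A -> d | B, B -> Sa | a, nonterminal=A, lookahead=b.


For [A, b]: 'b' ∈ FIRST(B)
Entry: A -> B


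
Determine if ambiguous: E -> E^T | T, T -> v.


precedence layered via separate nonterminal T: deterministic
Unambiguous


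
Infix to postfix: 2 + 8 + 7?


Left to right (same or higher precedence on left)
Postfix: 2 8 + 7 +


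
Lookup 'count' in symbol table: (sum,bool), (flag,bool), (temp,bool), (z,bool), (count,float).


Lookup 'count' → type float


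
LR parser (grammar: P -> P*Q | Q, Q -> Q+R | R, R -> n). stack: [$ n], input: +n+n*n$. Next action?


'n' on top is the handle for R -> n
Action: reduce (R -> n)


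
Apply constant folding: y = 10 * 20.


10 * 20 = 200 at compile time
Optimized: y = 200


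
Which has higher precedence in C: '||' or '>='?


'>=' is relational (level 7); '||' is logical OR (level 1)
Higher level binds tighter
'>=' has higher precedence than '||'


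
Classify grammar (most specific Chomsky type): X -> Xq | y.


Left-linear: every RHS is a terminal or one nonterminal followed by a terminal
Classification: Type 3 (Regular)


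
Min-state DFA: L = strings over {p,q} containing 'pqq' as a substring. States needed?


KMP-style automaton: 3 progress states + 1 absorbing accept = 4
Minimal DFA: 4 states


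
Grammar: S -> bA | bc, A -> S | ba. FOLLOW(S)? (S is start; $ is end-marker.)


$ ∈ FOLLOW(S). For each A -> αBβ: add FIRST(β)\{ε} to FOLLOW(B); if β nullable, add FOLLOW(A).
FOLLOW(S) = {$}


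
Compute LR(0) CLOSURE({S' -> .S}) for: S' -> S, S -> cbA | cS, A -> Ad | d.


Start: S' -> .S
For each item with dot before a nonterminal B, add B -> .γ for every B-production
Closure: [S' -> .S, S -> .cbA, S -> .cS]


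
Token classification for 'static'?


Pattern: reserved word
Type: KEYWORD


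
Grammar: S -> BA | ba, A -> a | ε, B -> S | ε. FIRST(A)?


Per alternative of A: FIRST(a) = {a}; FIRST(ε) = {ε}
FIRST(A) = {a, ε}


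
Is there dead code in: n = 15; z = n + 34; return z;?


n is read by z's definition; z is returned
No dead code


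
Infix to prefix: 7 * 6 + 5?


left-to-right (same/higher precedence on left): tree is (+ (* 7 6) 5)
Prefix: + * 7 6 5


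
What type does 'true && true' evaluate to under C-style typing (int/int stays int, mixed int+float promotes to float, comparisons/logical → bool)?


Operand types: bool && bool
Rule: logical operators take bool operands and yield bool
Result type: bool


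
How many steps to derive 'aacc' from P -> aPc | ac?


Derivation: P => aPc => aacc
Steps: 2


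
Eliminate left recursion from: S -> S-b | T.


Left-recursive alternatives: S-b; non-recursive: T
Introduce S': S -> TS', S' -> -bS' | ε


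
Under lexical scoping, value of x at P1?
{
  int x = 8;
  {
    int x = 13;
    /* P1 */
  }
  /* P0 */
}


x declared in the same block as P1
x = 13


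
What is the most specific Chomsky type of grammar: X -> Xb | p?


Left-linear: every RHS is a terminal or one nonterminal followed by a terminal
Classification: Type 3 (Regular)


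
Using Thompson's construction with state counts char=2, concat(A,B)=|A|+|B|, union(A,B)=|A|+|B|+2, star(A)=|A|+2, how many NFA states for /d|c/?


Syntax tree has 2 char leaf(s), 1 union(s), 0 star(s)
chars contribute 2×2 = 4; each union adds +2; each star adds +2
Total: 4 + 2 + 0 = 6 states


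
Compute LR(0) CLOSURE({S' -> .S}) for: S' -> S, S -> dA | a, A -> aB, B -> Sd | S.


Start: S' -> .S
For each item with dot before a nonterminal B, add B -> .γ for every B-production
Closure: [S' -> .S, S -> .dA, S -> .a]


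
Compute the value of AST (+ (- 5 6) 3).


Evaluate inner: (- 5 6) = -1
Evaluate root: (+ -1 3) = 2
Result: 2


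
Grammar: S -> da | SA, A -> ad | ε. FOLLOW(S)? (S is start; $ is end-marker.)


$ ∈ FOLLOW(S). For each A -> αBβ: add FIRST(β)\{ε} to FOLLOW(B); if β nullable, add FOLLOW(A).
FOLLOW(S) = {$, a}


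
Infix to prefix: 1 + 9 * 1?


'*' binds tighter: tree is (+ 1 (* 9 1))
Prefix: + 1 * 9 1


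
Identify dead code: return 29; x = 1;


statement follows a return and is unreachable
Dead: 'x = 1'


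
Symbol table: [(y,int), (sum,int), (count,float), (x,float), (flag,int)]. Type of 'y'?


Lookup 'y' → type int


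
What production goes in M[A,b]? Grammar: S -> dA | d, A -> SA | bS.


For [A, b]: 'b' ∈ FIRST(bS)
Entry: A -> bS


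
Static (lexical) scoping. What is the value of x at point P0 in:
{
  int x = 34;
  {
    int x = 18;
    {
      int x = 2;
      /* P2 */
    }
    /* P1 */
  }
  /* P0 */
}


x declared in the same block as P0
x = 34


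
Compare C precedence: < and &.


'<' is relational (level 7); '&' is bitwise AND (level 5)
Higher level binds tighter
'<' has higher precedence than '&'


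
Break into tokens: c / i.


Scan left to right, longest-match per lexeme
Tokens: ID(c), OP(/), ID(i)


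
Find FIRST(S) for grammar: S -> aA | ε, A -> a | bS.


Per alternative of S: FIRST(aA) = {a}; FIRST(ε) = {ε}
FIRST(S) = {a, ε}


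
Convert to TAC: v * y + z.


Break into single-operator statements:
t1 = v * y
t2 = t1 + z


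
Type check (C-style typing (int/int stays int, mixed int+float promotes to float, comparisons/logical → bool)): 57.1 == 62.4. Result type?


Operand types: float == float
Rule: comparison yields bool
Result type: bool


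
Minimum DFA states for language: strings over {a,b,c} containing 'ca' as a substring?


KMP-style automaton: 2 progress states + 1 absorbing accept = 3
Minimal DFA: 3 states


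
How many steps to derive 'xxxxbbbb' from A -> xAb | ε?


Derivation: A => xAb => xxAbb => xxxAbbb => xxxxAbbbb => xxxxbbbb
Steps: 5


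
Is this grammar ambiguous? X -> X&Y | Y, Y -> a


precedence layered via separate nonterminal Y: deterministic
Unambiguous


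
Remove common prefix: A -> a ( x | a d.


Common prefix: 'a'
Factored: A -> a A', A' -> ( x | d


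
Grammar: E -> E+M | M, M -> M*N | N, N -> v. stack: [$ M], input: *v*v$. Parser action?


shift '*' to continue M -> M*N
Action: shift


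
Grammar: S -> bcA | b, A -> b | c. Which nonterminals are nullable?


A nonterminal is nullable iff some alternative derives ε (directly, or every symbol in it is nullable)
Nullable: {}


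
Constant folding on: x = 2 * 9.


2 * 9 = 18 at compile time
Optimized: x = 18


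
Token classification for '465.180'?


Pattern: digits with a decimal point
Type: FLOAT_LITERAL


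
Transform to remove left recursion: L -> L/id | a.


Left-recursive alternatives: L/id; non-recursive: a
Introduce L': L -> aL', L' -> /idL' | ε


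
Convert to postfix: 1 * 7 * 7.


Left to right (same or higher precedence on left)
Postfix: 1 7 * 7 *


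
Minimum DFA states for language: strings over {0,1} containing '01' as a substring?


KMP-style automaton: 2 progress states + 1 absorbing accept = 3
Minimal DFA: 3 states


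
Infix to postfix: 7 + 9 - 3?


Left to right (same or higher precedence on left)
Postfix: 7 9 + 3 -


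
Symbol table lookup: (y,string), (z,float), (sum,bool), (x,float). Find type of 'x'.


Lookup 'x' → type float


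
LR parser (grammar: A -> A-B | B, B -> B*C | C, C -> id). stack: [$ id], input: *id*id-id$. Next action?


'id' on top is the handle for C -> id
Action: reduce (C -> id)


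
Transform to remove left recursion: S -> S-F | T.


Left-recursive alternatives: S-F; non-recursive: T
Introduce S': S -> TS', S' -> -FS' | ε


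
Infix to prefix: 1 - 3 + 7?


left-to-right (same/higher precedence on left): tree is (+ (- 1 3) 7)
Prefix: + - 1 3 7


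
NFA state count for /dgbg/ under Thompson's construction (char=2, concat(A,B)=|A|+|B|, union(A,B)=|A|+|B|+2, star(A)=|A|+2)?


Syntax tree has 4 char leaf(s), 0 union(s), 0 star(s)
chars contribute 4×2 = 8; each union adds +2; each star adds +2
Total: 8 + 0 + 0 = 8 states


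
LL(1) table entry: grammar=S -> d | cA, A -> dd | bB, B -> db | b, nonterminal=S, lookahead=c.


For [S, c]: 'c' ∈ FIRST(cA)
Entry: S -> cA


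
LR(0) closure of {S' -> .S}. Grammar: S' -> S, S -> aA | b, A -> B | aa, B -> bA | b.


Start: S' -> .S
For each item with dot before a nonterminal B, add B -> .γ for every B-production
Closure: [S' -> .S, S -> .aA, S -> .b]


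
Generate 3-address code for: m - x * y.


Break into single-operator statements:
t1 = x * y
t2 = m - t1


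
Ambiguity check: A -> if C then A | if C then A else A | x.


dangling else: 'if C then if C then x else x' parses two ways
Ambiguous


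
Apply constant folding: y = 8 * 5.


8 * 5 = 40 at compile time
Optimized: y = 40


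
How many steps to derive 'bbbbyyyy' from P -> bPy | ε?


Derivation: P => bPy => bbPyy => bbbPyyy => bbbbPyyyy => bbbbyyyy
Steps: 5


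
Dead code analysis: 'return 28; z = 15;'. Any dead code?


statement follows a return and is unreachable
Dead: 'z = 15'


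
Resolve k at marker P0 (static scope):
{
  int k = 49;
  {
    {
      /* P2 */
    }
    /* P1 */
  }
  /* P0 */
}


k declared in the same block as P0
k = 49


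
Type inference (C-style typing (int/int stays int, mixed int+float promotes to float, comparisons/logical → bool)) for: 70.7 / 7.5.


Operand types: float / float
Rule: mixed int/float promotes to float; int/int stays int
Result type: float


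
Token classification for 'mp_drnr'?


Pattern: letter/underscore followed by alphanumerics, not a keyword
Type: IDENTIFIER


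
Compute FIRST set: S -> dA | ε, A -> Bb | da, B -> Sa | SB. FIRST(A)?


Per alternative of A: FIRST(Bb) = {a, d}; FIRST(da) = {d}
FIRST(A) = {a, d}


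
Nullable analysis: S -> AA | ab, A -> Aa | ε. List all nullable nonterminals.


A nonterminal is nullable iff some alternative derives ε (directly, or every symbol in it is nullable)
Nullable: {A, S}


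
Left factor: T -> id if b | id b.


Common prefix: 'id'
Factored: T -> id T', T' -> if b | b


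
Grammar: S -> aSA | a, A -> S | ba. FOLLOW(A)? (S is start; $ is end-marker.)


$ ∈ FOLLOW(S). For each A -> αBβ: add FIRST(β)\{ε} to FOLLOW(B); if β nullable, add FOLLOW(A).
FOLLOW(A) = {$, a, b}


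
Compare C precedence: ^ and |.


'^' is bitwise XOR (level 4); '|' is bitwise OR (level 3)
Higher level binds tighter
'^' has higher precedence than '|'


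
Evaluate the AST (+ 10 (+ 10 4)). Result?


Evaluate inner: (+ 10 4) = 14
Evaluate root: (+ 10 14) = 24
Result: 24


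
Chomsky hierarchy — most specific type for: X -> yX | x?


Right-linear: every RHS is a terminal or a terminal followed by one nonterminal
Classification: Type 3 (Regular)


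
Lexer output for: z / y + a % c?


Scan left to right, longest-match per lexeme
Tokens: ID(z), OP(/), ID(y), OP(+), ID(a), OP(%), ID(c)


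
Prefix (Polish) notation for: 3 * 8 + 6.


left-to-right (same/higher precedence on left): tree is (+ (* 3 8) 6)
Prefix: + * 3 8 6


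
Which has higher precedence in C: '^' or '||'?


'^' is bitwise XOR (level 4); '||' is logical OR (level 1)
Higher level binds tighter
'^' has higher precedence than '||'


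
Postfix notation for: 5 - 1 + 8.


Left to right (same or higher precedence on left)
Postfix: 5 1 - 8 +


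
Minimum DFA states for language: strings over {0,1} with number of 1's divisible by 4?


Track (count of 1) mod 4: states 0..3, accept at 0
Minimal DFA: 4 states


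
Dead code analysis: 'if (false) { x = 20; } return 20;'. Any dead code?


condition is constant false, so the whole block is unreachable
Dead: 'if (false) { x = 20; }'


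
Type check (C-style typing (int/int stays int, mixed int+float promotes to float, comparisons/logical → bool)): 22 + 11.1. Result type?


Operand types: int + float
Rule: mixed int/float promotes to float; int/int stays int
Result type: float


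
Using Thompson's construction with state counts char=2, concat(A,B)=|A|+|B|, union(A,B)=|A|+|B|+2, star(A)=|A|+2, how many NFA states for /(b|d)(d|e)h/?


Syntax tree has 5 char leaf(s), 2 union(s), 0 star(s)
chars contribute 5×2 = 10; each union adds +2; each star adds +2
Total: 10 + 4 + 0 = 14 states


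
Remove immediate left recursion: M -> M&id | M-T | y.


Left-recursive alternatives: M&id, M-T; non-recursive: y
Introduce M': M -> yM', M' -> &idM' | -TM' | ε


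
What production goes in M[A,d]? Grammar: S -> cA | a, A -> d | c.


For [A, d]: 'd' ∈ FIRST(d)
Entry: A -> d


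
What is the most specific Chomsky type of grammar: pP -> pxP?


LHS has context (more than one symbol) and |LHS| ≤ |RHS|
Classification: Type 1 (Context-Sensitive)


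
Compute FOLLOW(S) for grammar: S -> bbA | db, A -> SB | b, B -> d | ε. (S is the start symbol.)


$ ∈ FOLLOW(S). For each A -> αBβ: add FIRST(β)\{ε} to FOLLOW(B); if β nullable, add FOLLOW(A).
FOLLOW(S) = {$, d}


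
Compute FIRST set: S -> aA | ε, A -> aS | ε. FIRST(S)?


Per alternative of S: FIRST(aA) = {a}; FIRST(ε) = {ε}
FIRST(S) = {a, ε}


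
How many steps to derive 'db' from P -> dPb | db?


Derivation: P => db
Steps: 1


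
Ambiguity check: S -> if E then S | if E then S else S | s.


dangling else: 'if E then if E then s else s' parses two ways
Ambiguous


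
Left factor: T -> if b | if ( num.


Common prefix: 'if'
Factored: T -> if T', T' -> b | ( num


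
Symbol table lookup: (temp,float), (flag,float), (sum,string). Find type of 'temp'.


Lookup 'temp' → type float


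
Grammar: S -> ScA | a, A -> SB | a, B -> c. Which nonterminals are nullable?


A nonterminal is nullable iff some alternative derives ε (directly, or every symbol in it is nullable)
Nullable: {}


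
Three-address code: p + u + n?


Break into single-operator statements:
t1 = p + u
t2 = t1 + n


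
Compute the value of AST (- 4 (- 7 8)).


Evaluate inner: (- 7 8) = -1
Evaluate root: (- 4 -1) = 5
Result: 5


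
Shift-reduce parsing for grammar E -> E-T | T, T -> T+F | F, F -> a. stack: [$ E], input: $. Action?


start symbol E on stack, input exhausted
Action: accept


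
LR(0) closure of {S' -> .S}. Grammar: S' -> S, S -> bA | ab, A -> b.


Start: S' -> .S
For each item with dot before a nonterminal B, add B -> .γ for every B-production
Closure: [S' -> .S, S -> .bA, S -> .ab]


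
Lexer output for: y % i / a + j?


Scan left to right, longest-match per lexeme
Tokens: ID(y), OP(%), ID(i), OP(/), ID(a), OP(+), ID(j)


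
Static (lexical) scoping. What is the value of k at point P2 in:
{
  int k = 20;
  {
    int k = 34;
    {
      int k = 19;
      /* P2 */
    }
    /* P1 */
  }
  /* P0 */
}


k declared in the same block as P2
k = 19


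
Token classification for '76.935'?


Pattern: digits with a decimal point
Type: FLOAT_LITERAL


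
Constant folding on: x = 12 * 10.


12 * 10 = 120 at compile time
Optimized: x = 120


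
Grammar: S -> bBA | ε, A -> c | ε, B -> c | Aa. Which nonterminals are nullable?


A nonterminal is nullable iff some alternative derives ε (directly, or every symbol in it is nullable)
Nullable: {A, S}


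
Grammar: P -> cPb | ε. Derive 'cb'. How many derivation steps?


Derivation: P => cPb => cb
Steps: 2


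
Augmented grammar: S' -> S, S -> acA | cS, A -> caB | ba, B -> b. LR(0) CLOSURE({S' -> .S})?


Start: S' -> .S
For each item with dot before a nonterminal B, add B -> .γ for every B-production
Closure: [S' -> .S, S -> .acA, S -> .cS]


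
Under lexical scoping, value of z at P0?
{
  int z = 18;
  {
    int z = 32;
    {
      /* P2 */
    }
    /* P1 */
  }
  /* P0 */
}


z declared in the same block as P0
z = 18


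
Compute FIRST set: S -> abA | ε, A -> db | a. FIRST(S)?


Per alternative of S: FIRST(abA) = {a}; FIRST(ε) = {ε}
FIRST(S) = {a, ε}


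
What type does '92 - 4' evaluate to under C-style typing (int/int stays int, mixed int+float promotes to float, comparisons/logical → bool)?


Operand types: int - int
Rule: mixed int/float promotes to float; int/int stays int
Result type: int


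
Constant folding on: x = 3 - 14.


3 - 14 = -11 at compile time
Optimized: x = -11


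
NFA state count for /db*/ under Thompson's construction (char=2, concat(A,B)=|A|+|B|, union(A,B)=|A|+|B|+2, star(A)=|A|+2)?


Syntax tree has 2 char leaf(s), 0 union(s), 1 star(s)
chars contribute 2×2 = 4; each union adds +2; each star adds +2
Total: 4 + 0 + 2 = 6 states


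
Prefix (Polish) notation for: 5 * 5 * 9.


left-to-right (same/higher precedence on left): tree is (* (* 5 5) 9)
Prefix: * * 5 5 9


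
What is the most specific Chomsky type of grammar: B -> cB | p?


Right-linear: every RHS is a terminal or a terminal followed by one nonterminal
Classification: Type 3 (Regular)


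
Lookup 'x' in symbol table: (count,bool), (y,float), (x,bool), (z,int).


Lookup 'x' → type bool


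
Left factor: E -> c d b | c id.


Common prefix: 'c'
Factored: E -> c E', E' -> d b | id


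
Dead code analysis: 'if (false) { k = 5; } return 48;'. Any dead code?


condition is constant false, so the whole block is unreachable
Dead: 'if (false) { k = 5; }'


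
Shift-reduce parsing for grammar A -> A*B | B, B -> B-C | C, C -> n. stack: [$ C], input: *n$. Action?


'C' (not preceded by B-) is the handle for B -> C
Action: reduce (B -> C)


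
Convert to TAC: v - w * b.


Break into single-operator statements:
t1 = w * b
t2 = v - t1


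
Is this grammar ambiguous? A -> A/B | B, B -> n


precedence layered via separate nonterminal B: deterministic
Unambiguous


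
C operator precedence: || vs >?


'>' is relational (level 7); '||' is logical OR (level 1)
Higher level binds tighter
'>' has higher precedence than '||'


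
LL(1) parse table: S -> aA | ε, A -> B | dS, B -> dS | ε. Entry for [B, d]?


For [B, d]: 'd' ∈ FIRST(dS)
Entry: B -> dS


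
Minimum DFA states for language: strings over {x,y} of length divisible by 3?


Track length mod 3: states 0..2, accept at 0
Minimal DFA: 3 states


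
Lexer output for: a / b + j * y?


Scan left to right, longest-match per lexeme
Tokens: ID(a), OP(/), ID(b), OP(+), ID(j), OP(*), ID(y)


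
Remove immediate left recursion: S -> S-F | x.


Left-recursive alternatives: S-F; non-recursive: x
Introduce S': S -> xS', S' -> -FS' | ε


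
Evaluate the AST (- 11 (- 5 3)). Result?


Evaluate inner: (- 5 3) = 2
Evaluate root: (- 11 2) = 9
Result: 9


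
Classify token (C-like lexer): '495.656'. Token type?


Pattern: digits with a decimal point
Type: FLOAT_LITERAL


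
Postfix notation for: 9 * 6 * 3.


Left to right (same or higher precedence on left)
Postfix: 9 6 * 3 *


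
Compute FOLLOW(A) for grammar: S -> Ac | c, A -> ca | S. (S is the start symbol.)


$ ∈ FOLLOW(S). For each A -> αBβ: add FIRST(β)\{ε} to FOLLOW(B); if β nullable, add FOLLOW(A).
FOLLOW(A) = {c}


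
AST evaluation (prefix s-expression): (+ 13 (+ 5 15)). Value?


Evaluate inner: (+ 5 15) = 20
Evaluate root: (+ 13 20) = 33
Result: 33


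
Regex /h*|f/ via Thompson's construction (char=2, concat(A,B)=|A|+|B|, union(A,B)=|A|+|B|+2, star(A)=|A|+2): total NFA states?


Syntax tree has 2 char leaf(s), 1 union(s), 1 star(s)
chars contribute 2×2 = 4; each union adds +2; each star adds +2
Total: 4 + 2 + 2 = 8 states


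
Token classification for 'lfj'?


Pattern: letter/underscore followed by alphanumerics, not a keyword
Type: IDENTIFIER


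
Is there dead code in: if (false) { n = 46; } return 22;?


condition is constant false, so the whole block is unreachable
Dead: 'if (false) { n = 46; }'


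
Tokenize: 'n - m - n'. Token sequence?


Scan left to right, longest-match per lexeme
Tokens: ID(n), OP(-), ID(m), OP(-), ID(n)


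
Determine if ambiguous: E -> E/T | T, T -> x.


precedence layered via separate nonterminal T: deterministic
Unambiguous


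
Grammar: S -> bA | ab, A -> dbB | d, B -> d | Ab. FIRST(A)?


Per alternative of A: FIRST(dbB) = {d}; FIRST(d) = {d}
FIRST(A) = {d}


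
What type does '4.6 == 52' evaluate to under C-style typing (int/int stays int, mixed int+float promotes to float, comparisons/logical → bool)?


Operand types: float == int
Rule: comparison yields bool
Result type: bool


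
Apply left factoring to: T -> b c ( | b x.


Common prefix: 'b'
Factored: T -> b T', T' -> c ( | x


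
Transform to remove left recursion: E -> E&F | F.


Left-recursive alternatives: E&F; non-recursive: F
Introduce E': E -> FE', E' -> &FE' | ε


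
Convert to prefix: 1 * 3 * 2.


left-to-right (same/higher precedence on left): tree is (* (* 1 3) 2)
Prefix: * * 1 3 2


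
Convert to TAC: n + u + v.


Break into single-operator statements:
t1 = n + u
t2 = t1 + v


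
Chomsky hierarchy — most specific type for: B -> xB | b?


Right-linear: every RHS is a terminal or a terminal followed by one nonterminal
Classification: Type 3 (Regular)


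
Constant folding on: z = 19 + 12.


19 + 12 = 31 at compile time
Optimized: z = 31


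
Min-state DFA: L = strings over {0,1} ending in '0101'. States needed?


Track the longest suffix of input matching a prefix of '0101': 5 classes (prefixes of length 0..4)
Minimal DFA: 5 states


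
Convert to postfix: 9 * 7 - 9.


Left to right (same or higher precedence on left)
Postfix: 9 7 * 9 -


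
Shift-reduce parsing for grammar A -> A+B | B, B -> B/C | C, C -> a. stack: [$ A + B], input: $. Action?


handle 'A+B' on top; lookahead ∈ FOLLOW(A) = {+, $}
Action: reduce (A -> A+B)


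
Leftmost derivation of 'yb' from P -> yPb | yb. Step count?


Derivation: P => yb
Steps: 1


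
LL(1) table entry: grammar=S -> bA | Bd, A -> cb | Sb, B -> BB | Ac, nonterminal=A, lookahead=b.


For [A, b]: 'b' ∈ FIRST(Sb)
Entry: A -> Sb


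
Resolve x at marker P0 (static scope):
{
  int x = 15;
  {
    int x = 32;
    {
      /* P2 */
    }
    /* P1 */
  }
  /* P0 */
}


x declared in the same block as P0
x = 15


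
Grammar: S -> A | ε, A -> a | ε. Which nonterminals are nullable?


A nonterminal is nullable iff some alternative derives ε (directly, or every symbol in it is nullable)
Nullable: {A, S}


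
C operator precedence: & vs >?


'>' is relational (level 7); '&' is bitwise AND (level 5)
Higher level binds tighter
'>' has higher precedence than '&'


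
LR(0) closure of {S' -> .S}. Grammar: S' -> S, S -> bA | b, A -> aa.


Start: S' -> .S
For each item with dot before a nonterminal B, add B -> .γ for every B-production
Closure: [S' -> .S, S -> .bA, S -> .b]


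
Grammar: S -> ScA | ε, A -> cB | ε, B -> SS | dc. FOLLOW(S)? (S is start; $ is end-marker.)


$ ∈ FOLLOW(S). For each A -> αBβ: add FIRST(β)\{ε} to FOLLOW(B); if β nullable, add FOLLOW(A).
FOLLOW(S) = {$, c}


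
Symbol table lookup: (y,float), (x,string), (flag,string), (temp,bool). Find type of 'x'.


Lookup 'x' → type string


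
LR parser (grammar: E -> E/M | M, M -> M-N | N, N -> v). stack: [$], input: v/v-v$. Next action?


no handle on stack; shift 'v'
Action: shift


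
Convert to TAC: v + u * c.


Break into single-operator statements:
t1 = u * c
t2 = v + t1


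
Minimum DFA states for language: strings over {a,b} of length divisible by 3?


Track length mod 3: states 0..2, accept at 0
Minimal DFA: 3 states


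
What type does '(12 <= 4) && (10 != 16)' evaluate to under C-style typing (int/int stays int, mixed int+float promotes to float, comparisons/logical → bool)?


Operand types: bool && bool
Rule: logical operators take bool operands and yield bool
Result type: bool


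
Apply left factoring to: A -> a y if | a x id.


Common prefix: 'a'
Factored: A -> a A', A' -> y if | x id


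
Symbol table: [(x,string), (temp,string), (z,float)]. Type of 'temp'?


Lookup 'temp' → type string


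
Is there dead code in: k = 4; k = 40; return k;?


first assignment to k is overwritten before any read
Dead: 'k = 4'


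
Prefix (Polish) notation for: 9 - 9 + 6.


left-to-right (same/higher precedence on left): tree is (+ (- 9 9) 6)
Prefix: + - 9 9 6


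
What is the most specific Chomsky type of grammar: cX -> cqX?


LHS has context (more than one symbol) and |LHS| ≤ |RHS|
Classification: Type 1 (Context-Sensitive)


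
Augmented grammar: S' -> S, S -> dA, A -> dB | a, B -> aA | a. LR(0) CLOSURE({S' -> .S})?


Start: S' -> .S
For each item with dot before a nonterminal B, add B -> .γ for every B-production
Closure: [S' -> .S, S -> .dA]


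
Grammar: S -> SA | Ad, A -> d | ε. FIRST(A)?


Per alternative of A: FIRST(d) = {d}; FIRST(ε) = {ε}
FIRST(A) = {d, ε}


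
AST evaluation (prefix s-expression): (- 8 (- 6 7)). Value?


Evaluate inner: (- 6 7) = -1
Evaluate root: (- 8 -1) = 9
Result: 9


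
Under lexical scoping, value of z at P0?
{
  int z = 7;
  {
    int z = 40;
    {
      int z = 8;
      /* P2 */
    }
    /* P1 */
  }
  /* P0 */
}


z declared in the same block as P0
z = 7


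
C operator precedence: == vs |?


'==' is equality (level 6); '|' is bitwise OR (level 3)
Higher level binds tighter
'==' has higher precedence than '|'


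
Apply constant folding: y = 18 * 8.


18 * 8 = 144 at compile time
Optimized: y = 144


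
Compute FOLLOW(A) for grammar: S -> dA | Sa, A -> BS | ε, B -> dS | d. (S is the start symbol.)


$ ∈ FOLLOW(S). For each A -> αBβ: add FIRST(β)\{ε} to FOLLOW(B); if β nullable, add FOLLOW(A).
FOLLOW(A) = {$, a, d}


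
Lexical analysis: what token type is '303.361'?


Pattern: digits with a decimal point
Type: FLOAT_LITERAL


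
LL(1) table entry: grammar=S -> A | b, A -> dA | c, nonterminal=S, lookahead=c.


For [S, c]: 'c' ∈ FIRST(A)
Entry: S -> A


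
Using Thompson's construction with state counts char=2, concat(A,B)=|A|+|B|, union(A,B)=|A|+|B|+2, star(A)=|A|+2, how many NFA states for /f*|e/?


Syntax tree has 2 char leaf(s), 1 union(s), 1 star(s)
chars contribute 2×2 = 4; each union adds +2; each star adds +2
Total: 4 + 2 + 2 = 8 states


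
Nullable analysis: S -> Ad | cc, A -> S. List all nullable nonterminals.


A nonterminal is nullable iff some alternative derives ε (directly, or every symbol in it is nullable)
Nullable: {}


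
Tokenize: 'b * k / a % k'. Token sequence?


Scan left to right, longest-match per lexeme
Tokens: ID(b), OP(*), ID(k), OP(/), ID(a), OP(%), ID(k)


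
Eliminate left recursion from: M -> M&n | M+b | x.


Left-recursive alternatives: M&n, M+b; non-recursive: x
Introduce M': M -> xM', M' -> &nM' | +bM' | ε


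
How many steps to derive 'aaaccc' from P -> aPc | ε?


Derivation: P => aPc => aaPcc => aaaPccc => aaaccc
Steps: 4


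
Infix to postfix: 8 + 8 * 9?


* has higher precedence, evaluate 8*9 first
Postfix: 8 8 9 * +


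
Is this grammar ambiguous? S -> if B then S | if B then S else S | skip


dangling else: 'if B then if B then skip else skip' parses two ways
Ambiguous


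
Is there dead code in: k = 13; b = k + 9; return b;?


k is read by b's definition; b is returned
No dead code


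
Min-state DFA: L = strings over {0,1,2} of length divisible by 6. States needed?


Track length mod 6: states 0..5, accept at 0
Minimal DFA: 6 states


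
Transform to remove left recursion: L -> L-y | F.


Left-recursive alternatives: L-y; non-recursive: F
Introduce L': L -> FL', L' -> -yL' | ε


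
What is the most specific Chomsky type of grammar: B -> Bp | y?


Left-linear: every RHS is a terminal or one nonterminal followed by a terminal
Classification: Type 3 (Regular)


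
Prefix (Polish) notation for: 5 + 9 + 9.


left-to-right (same/higher precedence on left): tree is (+ (+ 5 9) 9)
Prefix: + + 5 9 9


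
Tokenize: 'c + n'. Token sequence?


Scan left to right, longest-match per lexeme
Tokens: ID(c), OP(+), ID(n)


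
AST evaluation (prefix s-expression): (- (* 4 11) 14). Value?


Evaluate inner: (* 4 11) = 44
Evaluate root: (- 44 14) = 30
Result: 30


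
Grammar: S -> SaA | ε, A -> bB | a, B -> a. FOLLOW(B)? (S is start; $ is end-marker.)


$ ∈ FOLLOW(S). For each A -> αBβ: add FIRST(β)\{ε} to FOLLOW(B); if β nullable, add FOLLOW(A).
FOLLOW(B) = {$, a}


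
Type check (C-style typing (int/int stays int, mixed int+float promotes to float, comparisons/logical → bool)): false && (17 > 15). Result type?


Operand types: bool && bool
Rule: logical operators take bool operands and yield bool
Result type: bool


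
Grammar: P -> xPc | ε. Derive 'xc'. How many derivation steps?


Derivation: P => xPc => xc
Steps: 2


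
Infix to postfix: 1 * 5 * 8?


Left to right (same or higher precedence on left)
Postfix: 1 5 * 8 *


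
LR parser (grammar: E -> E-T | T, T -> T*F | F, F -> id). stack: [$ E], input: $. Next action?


start symbol E on stack, input exhausted
Action: accept


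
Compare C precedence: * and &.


'*' is multiplicative (level 10); '&' is bitwise AND (level 5)
Higher level binds tighter
'*' has higher precedence than '&'


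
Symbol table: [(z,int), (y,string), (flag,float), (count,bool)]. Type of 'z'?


Lookup 'z' → type int


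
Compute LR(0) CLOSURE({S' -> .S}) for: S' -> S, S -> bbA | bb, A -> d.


Start: S' -> .S
For each item with dot before a nonterminal B, add B -> .γ for every B-production
Closure: [S' -> .S, S -> .bbA, S -> .bb]


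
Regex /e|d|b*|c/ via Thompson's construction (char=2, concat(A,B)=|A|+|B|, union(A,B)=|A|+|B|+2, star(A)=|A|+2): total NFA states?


Syntax tree has 4 char leaf(s), 3 union(s), 1 star(s)
chars contribute 4×2 = 8; each union adds +2; each star adds +2
Total: 8 + 6 + 2 = 16 states


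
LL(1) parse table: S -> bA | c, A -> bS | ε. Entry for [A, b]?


For [A, b]: 'b' ∈ FIRST(bS)
Entry: A -> bS


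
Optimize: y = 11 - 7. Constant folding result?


11 - 7 = 4 at compile time
Optimized: y = 4


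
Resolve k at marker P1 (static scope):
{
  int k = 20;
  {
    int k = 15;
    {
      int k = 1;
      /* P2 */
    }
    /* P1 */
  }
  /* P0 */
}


k declared in the same block as P1
k = 15


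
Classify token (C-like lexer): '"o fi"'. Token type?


Pattern: double-quoted sequence
Type: STRING_LITERAL


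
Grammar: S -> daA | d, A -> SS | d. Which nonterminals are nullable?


A nonterminal is nullable iff some alternative derives ε (directly, or every symbol in it is nullable)
Nullable: {}


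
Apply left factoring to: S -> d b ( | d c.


Common prefix: 'd'
Factored: S -> d S', S' -> b ( | c


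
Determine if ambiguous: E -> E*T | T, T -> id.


precedence layered via separate nonterminal T: deterministic
Unambiguous


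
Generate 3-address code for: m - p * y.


Break into single-operator statements:
t1 = p * y
t2 = m - t1


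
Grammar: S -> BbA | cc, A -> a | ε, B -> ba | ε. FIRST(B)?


Per alternative of B: FIRST(ba) = {b}; FIRST(ε) = {ε}
FIRST(B) = {b, ε}


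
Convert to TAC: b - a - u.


Break into single-operator statements:
t1 = b - a
t2 = t1 - u


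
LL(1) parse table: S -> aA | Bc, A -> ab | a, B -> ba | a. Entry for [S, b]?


For [S, b]: 'b' ∈ FIRST(Bc)
Entry: S -> Bc


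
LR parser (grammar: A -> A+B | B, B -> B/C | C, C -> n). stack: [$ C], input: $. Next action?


'C' (not preceded by B/) is the handle for B -> C
Action: reduce (B -> C)


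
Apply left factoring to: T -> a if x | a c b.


Common prefix: 'a'
Factored: T -> a T', T' -> if x | c b


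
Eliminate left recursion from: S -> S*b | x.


Left-recursive alternatives: S*b; non-recursive: x
Introduce S': S -> xS', S' -> *bS' | ε


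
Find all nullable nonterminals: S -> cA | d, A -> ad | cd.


A nonterminal is nullable iff some alternative derives ε (directly, or every symbol in it is nullable)
Nullable: {}


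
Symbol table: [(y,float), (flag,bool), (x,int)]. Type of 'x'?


Lookup 'x' → type int


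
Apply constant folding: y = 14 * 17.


14 * 17 = 238 at compile time
Optimized: y = 238


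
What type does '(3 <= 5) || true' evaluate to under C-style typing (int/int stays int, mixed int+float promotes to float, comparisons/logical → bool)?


Operand types: bool || bool
Rule: logical operators take bool operands and yield bool
Result type: bool


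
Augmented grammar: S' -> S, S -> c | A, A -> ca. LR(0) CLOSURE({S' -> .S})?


Start: S' -> .S
For each item with dot before a nonterminal B, add B -> .γ for every B-production
Closure: [S' -> .S, S -> .c, S -> .A, A -> .ca]


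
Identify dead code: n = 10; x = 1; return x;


n is assigned but never read
Dead: 'n = 10'


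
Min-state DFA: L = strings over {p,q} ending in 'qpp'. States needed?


Track the longest suffix of input matching a prefix of 'qpp': 4 classes (prefixes of length 0..3)
Minimal DFA: 4 states


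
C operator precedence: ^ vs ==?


'==' is equality (level 6); '^' is bitwise XOR (level 4)
Higher level binds tighter
'==' has higher precedence than '^'


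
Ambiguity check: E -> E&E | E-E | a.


'a&a-a' has two parse trees (no precedence encoded between & and -)
Ambiguous


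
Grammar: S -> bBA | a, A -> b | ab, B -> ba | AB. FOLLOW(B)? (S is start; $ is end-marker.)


$ ∈ FOLLOW(S). For each A -> αBβ: add FIRST(β)\{ε} to FOLLOW(B); if β nullable, add FOLLOW(A).
FOLLOW(B) = {a, b}


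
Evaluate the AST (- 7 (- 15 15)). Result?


Evaluate inner: (- 15 15) = 0
Evaluate root: (- 7 0) = 7
Result: 7


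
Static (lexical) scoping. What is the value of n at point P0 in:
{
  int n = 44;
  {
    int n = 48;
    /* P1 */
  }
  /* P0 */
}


n declared in the same block as P0
n = 44


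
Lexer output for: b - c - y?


Scan left to right, longest-match per lexeme
Tokens: ID(b), OP(-), ID(c), OP(-), ID(y)


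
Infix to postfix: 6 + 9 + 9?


Left to right (same or higher precedence on left)
Postfix: 6 9 + 9 +


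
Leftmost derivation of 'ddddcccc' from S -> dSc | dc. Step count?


Derivation: S => dSc => ddScc => dddSccc => ddddcccc
Steps: 4


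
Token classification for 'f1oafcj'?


Pattern: letter/underscore followed by alphanumerics, not a keyword
Type: IDENTIFIER
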